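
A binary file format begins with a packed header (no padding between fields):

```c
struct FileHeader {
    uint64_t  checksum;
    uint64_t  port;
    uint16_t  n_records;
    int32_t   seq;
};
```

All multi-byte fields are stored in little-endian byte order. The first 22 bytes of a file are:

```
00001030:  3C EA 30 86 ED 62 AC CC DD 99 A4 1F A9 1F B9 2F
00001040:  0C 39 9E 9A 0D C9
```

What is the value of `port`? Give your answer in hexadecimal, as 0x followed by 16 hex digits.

0x2FB91FA91FA499DD

`port` follows `checksum` (8 bytes), so it starts at byte offset 8 and occupies 8 bytes.
Bytes at offsets 8..15: DD 99 A4 1F A9 1F B9 2F.
In little-endian order the low byte comes first in memory.
Reassemble most-significant byte first: 2F B9 1F A9 1F A4 99 DD → 0x2FB91FA91FA499DD.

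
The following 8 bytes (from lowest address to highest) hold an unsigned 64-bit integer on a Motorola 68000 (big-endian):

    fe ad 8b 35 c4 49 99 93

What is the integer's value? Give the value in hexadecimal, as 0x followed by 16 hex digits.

In big-endian order the high byte comes first in memory.
The bytes are already most-significant first: 0xFEAD8B35C4499993.

0xFEAD8B35C4499993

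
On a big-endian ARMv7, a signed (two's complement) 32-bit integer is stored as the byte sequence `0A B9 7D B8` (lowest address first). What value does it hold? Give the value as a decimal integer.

179928504

In big-endian order the high byte comes first in memory.
The bytes are already most-significant first: 0x0AB97DB8.
0x0AB97DB8 = 179928504.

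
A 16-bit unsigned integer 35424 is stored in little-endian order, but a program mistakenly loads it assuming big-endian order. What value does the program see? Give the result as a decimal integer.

24714

35424 in 16-bit hexadecimal is 0x8A60.
Stored little-endian, the bytes at ascending addresses are 60 8A.
Read back as big-endian, the last byte is least significant, giving 0x608A.
0x608A = 24714.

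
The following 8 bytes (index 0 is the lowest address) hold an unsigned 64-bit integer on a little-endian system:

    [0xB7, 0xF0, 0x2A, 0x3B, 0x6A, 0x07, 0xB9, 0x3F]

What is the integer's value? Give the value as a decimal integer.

4591709447921529015

In little-endian order the low byte comes first in memory.
Reassemble most-significant byte first: 3F B9 07 6A 3B 2A F0 B7 → 0x3FB9076A3B2AF0B7.
0x3FB9076A3B2AF0B7 = 4591709447921529015.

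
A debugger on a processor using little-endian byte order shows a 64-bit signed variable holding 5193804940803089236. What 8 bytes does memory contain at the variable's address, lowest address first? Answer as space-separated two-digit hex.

54 A3 3C 61 13 1A 14 48

5193804940803089236 in hexadecimal, padded to 64 bits, is 0x48141A13613CA354.
Split into bytes (most-significant first): 48 14 1A 13 61 3C A3 54.
Little-endian stores the least-significant byte at the lowest address.
So at ascending addresses the bytes are 54 A3 3C 61 13 1A 14 48.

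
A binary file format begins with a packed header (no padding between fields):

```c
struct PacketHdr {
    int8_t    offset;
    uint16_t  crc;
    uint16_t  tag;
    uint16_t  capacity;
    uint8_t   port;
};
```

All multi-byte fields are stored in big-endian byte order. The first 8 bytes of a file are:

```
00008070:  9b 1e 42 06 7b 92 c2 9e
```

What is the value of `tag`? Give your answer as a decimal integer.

`tag` follows `offset` (1 B), `crc` (2 B), so it starts at offset 1 + 2 = 3 and occupies 2 bytes.
Bytes at offsets 3..4: 06 7B.
In big-endian order the high byte comes first in memory.
The bytes are already most-significant first: 0x067B.
0x067B = 1659.

1659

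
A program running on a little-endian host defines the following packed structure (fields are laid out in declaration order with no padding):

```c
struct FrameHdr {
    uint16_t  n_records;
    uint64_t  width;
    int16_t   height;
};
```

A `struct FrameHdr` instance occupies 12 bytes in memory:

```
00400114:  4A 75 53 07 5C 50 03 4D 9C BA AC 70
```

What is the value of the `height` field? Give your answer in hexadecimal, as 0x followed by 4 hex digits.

`height` follows `n_records` (2 B), `width` (8 B), so it starts at offset 2 + 8 = 10 and occupies 2 bytes.
Bytes at offsets 10..11: AC 70.
Little-endian stores the least-significant byte at the lowest address.
Reassemble most-significant byte first: 70 AC → 0x70AC.

0x70AC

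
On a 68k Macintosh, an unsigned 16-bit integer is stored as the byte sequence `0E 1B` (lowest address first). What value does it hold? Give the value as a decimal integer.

3611

Big-endian stores the most-significant byte at the lowest address.
The bytes are already most-significant first: 0x0E1B.
0x0E1B = 3611.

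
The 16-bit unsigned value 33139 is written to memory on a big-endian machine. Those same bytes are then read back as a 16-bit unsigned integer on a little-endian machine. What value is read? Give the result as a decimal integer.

33139 in 16-bit hexadecimal is 0x8173.
Stored big-endian, the bytes at ascending addresses are 81 73.
Read back as little-endian, the first byte is least significant, giving 0x7381.
0x7381 = 29569.

29569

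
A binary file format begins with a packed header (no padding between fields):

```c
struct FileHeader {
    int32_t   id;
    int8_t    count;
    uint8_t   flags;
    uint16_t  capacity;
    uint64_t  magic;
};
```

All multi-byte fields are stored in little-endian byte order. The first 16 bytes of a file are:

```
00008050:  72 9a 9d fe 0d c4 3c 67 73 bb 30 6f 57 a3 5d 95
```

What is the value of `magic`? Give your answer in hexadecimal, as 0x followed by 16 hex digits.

`magic` follows `id` (4 B), `count` (1 B), `flags` (1 B), `capacity` (2 B), so it starts at offset 4 + 1 + 1 + 2 = 8 and occupies 8 bytes.
Bytes at offsets 8..15: 73 BB 30 6F 57 A3 5D 95.
Little-endian: lowest address holds the least-significant byte.
Reassemble most-significant byte first: 95 5D A3 57 6F 30 BB 73 → 0x955DA3576F30BB73.

0x955DA3576F30BB73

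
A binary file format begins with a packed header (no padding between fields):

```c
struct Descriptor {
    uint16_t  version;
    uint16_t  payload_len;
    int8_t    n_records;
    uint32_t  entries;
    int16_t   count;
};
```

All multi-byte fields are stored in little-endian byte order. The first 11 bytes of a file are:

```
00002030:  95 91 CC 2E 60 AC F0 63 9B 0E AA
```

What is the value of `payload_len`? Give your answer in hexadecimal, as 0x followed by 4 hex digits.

`payload_len` follows `version` (2 bytes), so it starts at byte offset 2 and occupies 2 bytes.
Bytes at offsets 2..3: CC 2E.
Little-endian: lowest address holds the least-significant byte.
Reassemble most-significant byte first: 2E CC → 0x2ECC.

0x2ECC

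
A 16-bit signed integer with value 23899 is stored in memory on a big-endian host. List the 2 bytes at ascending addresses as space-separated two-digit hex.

5D 5B

23899 in hexadecimal, padded to 16 bits, is 0x5D5B.
Split into bytes (most-significant first): 5D 5B.
Big-endian: lowest address holds the most-significant byte.
So the memory order matches the most-significant-first order: 5D 5B.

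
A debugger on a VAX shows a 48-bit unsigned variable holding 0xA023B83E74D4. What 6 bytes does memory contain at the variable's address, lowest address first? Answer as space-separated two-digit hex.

Split into bytes (most-significant first): A0 23 B8 3E 74 D4.
Little-endian: lowest address holds the least-significant byte.
So at ascending addresses the bytes are D4 74 3E B8 23 A0.

D4 74 3E B8 23 A0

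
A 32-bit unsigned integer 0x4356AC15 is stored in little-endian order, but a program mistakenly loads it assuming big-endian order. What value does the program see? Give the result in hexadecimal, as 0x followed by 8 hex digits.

Stored little-endian, the bytes at ascending addresses are 15 AC 56 43.
Read back as big-endian, the last byte is least significant, giving 0x15AC5643.

0x15AC5643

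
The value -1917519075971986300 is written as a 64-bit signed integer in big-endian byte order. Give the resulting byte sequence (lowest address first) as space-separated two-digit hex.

E5 63 9A 8F 52 A7 8C 84

Two's complement of -1917519075971986300 in 64 bits: 1917519075971986300 = 0x1A9C6570AD58737C; invert → 0xE5639A8F52A78C83; add 1 → 0xE5639A8F52A78C84.
Split into bytes (most-significant first): E5 63 9A 8F 52 A7 8C 84.
In big-endian order the high byte comes first in memory.
So the memory order matches the most-significant-first order: E5 63 9A 8F 52 A7 8C 84.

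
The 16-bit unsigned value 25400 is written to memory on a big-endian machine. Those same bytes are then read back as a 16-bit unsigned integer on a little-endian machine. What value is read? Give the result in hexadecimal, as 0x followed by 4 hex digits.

0x3863

25400 in 16-bit hexadecimal is 0x6338.
Stored big-endian, the bytes at ascending addresses are 63 38.
Read back as little-endian, the first byte is least significant, giving 0x3863.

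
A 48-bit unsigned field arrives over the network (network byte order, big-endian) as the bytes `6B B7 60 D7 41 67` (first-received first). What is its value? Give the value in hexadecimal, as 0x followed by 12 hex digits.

In big-endian order the high byte comes first in memory.
The bytes are already most-significant first: 0x6BB760D74167.

0x6BB760D74167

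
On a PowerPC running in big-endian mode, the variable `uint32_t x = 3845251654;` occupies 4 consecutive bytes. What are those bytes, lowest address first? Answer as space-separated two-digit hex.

E5 31 E2 46

3845251654 in hexadecimal, padded to 32 bits, is 0xE531E246.
Split into bytes (most-significant first): E5 31 E2 46.
Big-endian: lowest address holds the most-significant byte.
So the memory order matches the most-significant-first order: E5 31 E2 46.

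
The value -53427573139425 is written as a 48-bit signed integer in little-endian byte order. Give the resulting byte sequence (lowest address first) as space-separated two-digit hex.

1F 58 7B 6C 68 CF

Two's complement of -53427573139425 in 48 bits: 53427573139425 = 0x30979384A7E1; invert → 0xCF686C7B581E; add 1 → 0xCF686C7B581F.
Split into bytes (most-significant first): CF 68 6C 7B 58 1F.
In little-endian order the low byte comes first in memory.
So at ascending addresses the bytes are 1F 58 7B 6C 68 CF.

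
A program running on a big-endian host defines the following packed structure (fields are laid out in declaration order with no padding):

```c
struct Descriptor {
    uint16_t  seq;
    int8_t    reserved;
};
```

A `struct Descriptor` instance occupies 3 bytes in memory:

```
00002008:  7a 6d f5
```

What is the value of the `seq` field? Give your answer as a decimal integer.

31341

`seq` is the first field, at byte offset 0, occupying 2 bytes.
Bytes at offsets 0..1: 7A 6D.
Big-endian stores the most-significant byte at the lowest address.
The bytes are already most-significant first: 0x7A6D.
0x7A6D = 31341.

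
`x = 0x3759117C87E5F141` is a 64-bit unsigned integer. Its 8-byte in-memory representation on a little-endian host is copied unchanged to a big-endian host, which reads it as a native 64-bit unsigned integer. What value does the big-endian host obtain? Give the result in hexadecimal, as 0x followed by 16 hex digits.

0x41F1E5877C115937

Stored little-endian, the bytes at ascending addresses are 41 F1 E5 87 7C 11 59 37.
Read back as big-endian, the last byte is least significant, giving 0x41F1E5877C115937.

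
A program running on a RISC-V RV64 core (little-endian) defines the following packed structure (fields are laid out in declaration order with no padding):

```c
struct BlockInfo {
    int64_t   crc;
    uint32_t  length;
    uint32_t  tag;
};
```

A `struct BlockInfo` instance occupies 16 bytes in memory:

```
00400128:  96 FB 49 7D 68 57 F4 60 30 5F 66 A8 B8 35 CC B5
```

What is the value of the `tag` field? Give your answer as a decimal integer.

3050059192

`tag` follows `crc` (8 B), `length` (4 B), so it starts at offset 8 + 4 = 12 and occupies 4 bytes.
Bytes at offsets 12..15: B8 35 CC B5.
Little-endian: lowest address holds the least-significant byte.
Reassemble most-significant byte first: B5 CC 35 B8 → 0xB5CC35B8.
0xB5CC35B8 = 3050059192.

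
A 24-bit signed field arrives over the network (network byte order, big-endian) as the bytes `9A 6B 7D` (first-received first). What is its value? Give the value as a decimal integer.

-6657155

In big-endian order the high byte comes first in memory.
The bytes are already most-significant first: 0x9A6B7D.
Top bit is set, so as a signed 24-bit value this is 0x9A6B7D − 2^24 = -6657155.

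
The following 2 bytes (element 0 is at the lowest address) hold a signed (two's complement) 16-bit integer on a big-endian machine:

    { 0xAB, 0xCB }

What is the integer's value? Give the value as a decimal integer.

Big-endian: lowest address holds the most-significant byte.
The bytes are already most-significant first: 0xABCB.
Top bit is set, so as a signed 16-bit value this is 0xABCB − 2^16 = -21557.

-21557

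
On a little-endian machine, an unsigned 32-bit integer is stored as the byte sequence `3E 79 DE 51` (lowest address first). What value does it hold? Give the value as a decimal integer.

In little-endian order the low byte comes first in memory.
Reassemble most-significant byte first: 51 DE 79 3E → 0x51DE793E.
0x51DE793E = 1373534526.

1373534526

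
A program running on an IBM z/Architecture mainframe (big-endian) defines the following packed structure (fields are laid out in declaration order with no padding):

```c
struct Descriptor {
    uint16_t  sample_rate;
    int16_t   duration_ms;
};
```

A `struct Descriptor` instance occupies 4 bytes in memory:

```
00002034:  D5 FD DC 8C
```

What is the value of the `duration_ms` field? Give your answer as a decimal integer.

`duration_ms` follows `sample_rate` (2 bytes), so it starts at byte offset 2 and occupies 2 bytes.
Bytes at offsets 2..3: DC 8C.
Big-endian stores the most-significant byte at the lowest address.
The bytes are already most-significant first: 0xDC8C.
Top bit is set, so as a signed 16-bit value this is 0xDC8C − 2^16 = -9076.

-9076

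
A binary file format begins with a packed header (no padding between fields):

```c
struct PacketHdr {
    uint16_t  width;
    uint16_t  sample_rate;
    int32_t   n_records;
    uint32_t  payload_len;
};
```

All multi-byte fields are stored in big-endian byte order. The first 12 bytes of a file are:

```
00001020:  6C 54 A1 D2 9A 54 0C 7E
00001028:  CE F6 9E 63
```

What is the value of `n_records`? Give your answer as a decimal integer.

`n_records` follows `width` (2 B), `sample_rate` (2 B), so it starts at offset 2 + 2 = 4 and occupies 4 bytes.
Bytes at offsets 4..7: 9A 54 0C 7E.
In big-endian order the high byte comes first in memory.
The bytes are already most-significant first: 0x9A540C7E.
Top bit is set, so as a signed 32-bit value this is 0x9A540C7E − 2^32 = -1705767810.

-1705767810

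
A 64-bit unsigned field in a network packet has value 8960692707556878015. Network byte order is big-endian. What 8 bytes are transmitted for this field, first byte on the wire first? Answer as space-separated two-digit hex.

7C 5A C6 8A AF 5C 66 BF

8960692707556878015 in hexadecimal, padded to 64 bits, is 0x7C5AC68AAF5C66BF.
Split into bytes (most-significant first): 7C 5A C6 8A AF 5C 66 BF.
Big-endian: lowest address holds the most-significant byte.
So the memory order matches the most-significant-first order: 7C 5A C6 8A AF 5C 66 BF.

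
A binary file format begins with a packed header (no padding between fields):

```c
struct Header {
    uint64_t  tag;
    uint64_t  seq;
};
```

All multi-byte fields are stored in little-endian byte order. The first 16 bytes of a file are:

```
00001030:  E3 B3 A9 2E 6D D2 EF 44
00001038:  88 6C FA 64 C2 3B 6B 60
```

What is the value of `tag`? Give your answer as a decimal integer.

4967420280389088227

`tag` is the first field, at byte offset 0, occupying 8 bytes.
Bytes at offsets 0..7: E3 B3 A9 2E 6D D2 EF 44.
In little-endian order the low byte comes first in memory.
Reassemble most-significant byte first: 44 EF D2 6D 2E A9 B3 E3 → 0x44EFD26D2EA9B3E3.
0x44EFD26D2EA9B3E3 = 4967420280389088227.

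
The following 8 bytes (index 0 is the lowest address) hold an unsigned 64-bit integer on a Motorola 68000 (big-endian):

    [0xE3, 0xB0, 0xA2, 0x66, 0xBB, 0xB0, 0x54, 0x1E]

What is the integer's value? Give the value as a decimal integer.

16406792004629976094

Big-endian: lowest address holds the most-significant byte.
The bytes are already most-significant first: 0xE3B0A266BBB0541E.
0xE3B0A266BBB0541E = 16406792004629976094.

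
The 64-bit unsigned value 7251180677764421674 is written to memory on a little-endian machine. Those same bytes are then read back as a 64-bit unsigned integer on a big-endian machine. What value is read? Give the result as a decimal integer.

7251180677764421674 in 64-bit hexadecimal is 0x64A15E687453182A.
Stored little-endian, the bytes at ascending addresses are 2A 18 53 74 68 5E A1 64.
Read back as big-endian, the last byte is least significant, giving 0x2A185374685EA164.
0x2A185374685EA164 = 3033266108466372964.

3033266108466372964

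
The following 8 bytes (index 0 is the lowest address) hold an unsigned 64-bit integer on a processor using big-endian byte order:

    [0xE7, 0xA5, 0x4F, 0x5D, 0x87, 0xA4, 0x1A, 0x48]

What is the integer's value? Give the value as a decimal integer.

In big-endian order the high byte comes first in memory.
The bytes are already most-significant first: 0xE7A54F5D87A41A48.
0xE7A54F5D87A41A48 = 16691834857044843080.

16691834857044843080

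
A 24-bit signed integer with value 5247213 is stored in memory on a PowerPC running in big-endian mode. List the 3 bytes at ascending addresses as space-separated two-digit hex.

5247213 in hexadecimal, padded to 24 bits, is 0x5010ED.
Split into bytes (most-significant first): 50 10 ED.
Big-endian: lowest address holds the most-significant byte.
So the memory order matches the most-significant-first order: 50 10 ED.

50 10 ED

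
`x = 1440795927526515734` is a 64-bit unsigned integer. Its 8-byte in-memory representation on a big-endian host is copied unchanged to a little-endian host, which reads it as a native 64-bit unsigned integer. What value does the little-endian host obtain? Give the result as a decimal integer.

1440795927526515734 in 64-bit hexadecimal is 0x13FEBC432E0C2416.
Stored big-endian, the bytes at ascending addresses are 13 FE BC 43 2E 0C 24 16.
Read back as little-endian, the first byte is least significant, giving 0x16240C2E43BCFE13.
0x16240C2E43BCFE13 = 1595413560840486419.

1595413560840486419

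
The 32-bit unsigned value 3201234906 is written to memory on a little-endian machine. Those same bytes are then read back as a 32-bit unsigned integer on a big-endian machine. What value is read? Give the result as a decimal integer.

3673673406

3201234906 in 32-bit hexadecimal is 0xBECEF7DA.
Stored little-endian, the bytes at ascending addresses are DA F7 CE BE.
Read back as big-endian, the last byte is least significant, giving 0xDAF7CEBE.
0xDAF7CEBE = 3673673406.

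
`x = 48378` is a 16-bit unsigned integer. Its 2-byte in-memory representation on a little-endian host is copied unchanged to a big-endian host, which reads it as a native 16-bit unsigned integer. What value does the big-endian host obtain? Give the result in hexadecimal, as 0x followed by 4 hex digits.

0xFABC

48378 in 16-bit hexadecimal is 0xBCFA.
Stored little-endian, the bytes at ascending addresses are FA BC.
Read back as big-endian, the last byte is least significant, giving 0xFABC.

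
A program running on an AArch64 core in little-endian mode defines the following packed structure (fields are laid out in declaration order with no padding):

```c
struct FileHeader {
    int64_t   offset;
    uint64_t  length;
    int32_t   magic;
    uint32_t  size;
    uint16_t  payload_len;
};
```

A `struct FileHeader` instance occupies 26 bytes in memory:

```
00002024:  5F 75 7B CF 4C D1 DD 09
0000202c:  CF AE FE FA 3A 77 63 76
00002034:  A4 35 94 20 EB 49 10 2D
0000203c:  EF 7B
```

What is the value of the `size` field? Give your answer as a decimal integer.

756042219

`size` follows `offset` (8 B), `length` (8 B), `magic` (4 B), so it starts at offset 8 + 8 + 4 = 20 and occupies 4 bytes.
Bytes at offsets 20..23: EB 49 10 2D.
In little-endian order the low byte comes first in memory.
Reassemble most-significant byte first: 2D 10 49 EB → 0x2D1049EB.
0x2D1049EB = 756042219.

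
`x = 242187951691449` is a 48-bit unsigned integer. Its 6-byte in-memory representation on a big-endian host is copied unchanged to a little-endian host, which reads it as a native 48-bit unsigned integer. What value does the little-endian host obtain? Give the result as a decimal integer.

203782588089564

242187951691449 in 48-bit hexadecimal is 0xDC44C6D456B9.
Stored big-endian, the bytes at ascending addresses are DC 44 C6 D4 56 B9.
Read back as little-endian, the first byte is least significant, giving 0xB956D4C644DC.
0xB956D4C644DC = 203782588089564.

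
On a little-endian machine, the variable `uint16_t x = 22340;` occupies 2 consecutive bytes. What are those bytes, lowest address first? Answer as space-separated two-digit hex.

44 57

22340 in hexadecimal, padded to 16 bits, is 0x5744.
Split into bytes (most-significant first): 57 44.
Little-endian stores the least-significant byte at the lowest address.
So at ascending addresses the bytes are 44 57.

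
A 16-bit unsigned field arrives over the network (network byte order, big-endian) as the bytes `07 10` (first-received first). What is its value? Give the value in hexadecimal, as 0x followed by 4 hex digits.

0x0710

Big-endian stores the most-significant byte at the lowest address.
The bytes are already most-significant first: 0x0710.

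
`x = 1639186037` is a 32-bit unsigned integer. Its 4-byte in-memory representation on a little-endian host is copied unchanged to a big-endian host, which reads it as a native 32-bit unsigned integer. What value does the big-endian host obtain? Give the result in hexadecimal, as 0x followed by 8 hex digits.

1639186037 in 32-bit hexadecimal is 0x61B3FE75.
Stored little-endian, the bytes at ascending addresses are 75 FE B3 61.
Read back as big-endian, the last byte is least significant, giving 0x75FEB361.

0x75FEB361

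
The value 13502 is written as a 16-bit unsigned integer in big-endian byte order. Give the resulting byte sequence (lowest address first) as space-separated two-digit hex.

34 BE

13502 in hexadecimal, padded to 16 bits, is 0x34BE.
Split into bytes (most-significant first): 34 BE.
Big-endian: lowest address holds the most-significant byte.
So the memory order matches the most-significant-first order: 34 BE.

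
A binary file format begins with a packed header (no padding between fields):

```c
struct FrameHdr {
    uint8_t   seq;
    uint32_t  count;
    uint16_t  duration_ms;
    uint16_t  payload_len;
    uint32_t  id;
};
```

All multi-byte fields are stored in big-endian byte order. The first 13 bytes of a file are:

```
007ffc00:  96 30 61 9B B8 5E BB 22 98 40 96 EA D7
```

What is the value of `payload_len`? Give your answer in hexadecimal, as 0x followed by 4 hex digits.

`payload_len` follows `seq` (1 B), `count` (4 B), `duration_ms` (2 B), so it starts at offset 1 + 4 + 2 = 7 and occupies 2 bytes.
Bytes at offsets 7..8: 22 98.
In big-endian order the high byte comes first in memory.
The bytes are already most-significant first: 0x2298.

0x2298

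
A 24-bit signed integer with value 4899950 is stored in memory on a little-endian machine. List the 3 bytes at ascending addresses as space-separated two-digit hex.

6E C4 4A

4899950 in hexadecimal, padded to 24 bits, is 0x4AC46E.
Split into bytes (most-significant first): 4A C4 6E.
Little-endian stores the least-significant byte at the lowest address.
So at ascending addresses the bytes are 6E C4 4A.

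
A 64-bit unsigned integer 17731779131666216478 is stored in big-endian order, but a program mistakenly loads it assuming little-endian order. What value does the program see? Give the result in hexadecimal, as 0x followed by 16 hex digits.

17731779131666216478 in 64-bit hexadecimal is 0xF613EF2C5AA6361E.
Stored big-endian, the bytes at ascending addresses are F6 13 EF 2C 5A A6 36 1E.
Read back as little-endian, the first byte is least significant, giving 0x1E36A65A2CEF13F6.

0x1E36A65A2CEF13F6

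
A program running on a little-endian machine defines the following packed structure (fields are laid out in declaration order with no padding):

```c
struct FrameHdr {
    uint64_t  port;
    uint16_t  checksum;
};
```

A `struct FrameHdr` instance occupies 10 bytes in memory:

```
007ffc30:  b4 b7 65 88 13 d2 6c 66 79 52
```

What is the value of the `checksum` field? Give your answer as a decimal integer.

21113

`checksum` follows `port` (8 bytes), so it starts at byte offset 8 and occupies 2 bytes.
Bytes at offsets 8..9: 79 52.
In little-endian order the low byte comes first in memory.
Reassemble most-significant byte first: 52 79 → 0x5279.
0x5279 = 21113.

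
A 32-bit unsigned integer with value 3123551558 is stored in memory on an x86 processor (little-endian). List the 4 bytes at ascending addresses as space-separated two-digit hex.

46 9D 2D BA

3123551558 in hexadecimal, padded to 32 bits, is 0xBA2D9D46.
Split into bytes (most-significant first): BA 2D 9D 46.
In little-endian order the low byte comes first in memory.
So at ascending addresses the bytes are 46 9D 2D BA.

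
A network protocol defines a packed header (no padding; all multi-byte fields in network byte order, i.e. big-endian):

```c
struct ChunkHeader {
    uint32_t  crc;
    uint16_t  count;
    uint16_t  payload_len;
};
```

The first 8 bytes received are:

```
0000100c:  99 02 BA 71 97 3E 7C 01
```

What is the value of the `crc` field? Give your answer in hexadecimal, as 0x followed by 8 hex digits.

`crc` is the first field, at byte offset 0, occupying 4 bytes.
Bytes at offsets 0..3: 99 02 BA 71.
Big-endian: lowest address holds the most-significant byte.
The bytes are already most-significant first: 0x9902BA71.

0x9902BA71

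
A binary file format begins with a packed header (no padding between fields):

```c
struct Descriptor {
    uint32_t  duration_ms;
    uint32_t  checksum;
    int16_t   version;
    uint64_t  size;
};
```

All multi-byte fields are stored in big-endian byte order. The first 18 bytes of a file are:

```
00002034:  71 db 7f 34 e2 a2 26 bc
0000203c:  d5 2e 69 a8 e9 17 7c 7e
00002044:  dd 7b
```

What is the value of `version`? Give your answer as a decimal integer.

-10962

`version` follows `duration_ms` (4 B), `checksum` (4 B), so it starts at offset 4 + 4 = 8 and occupies 2 bytes.
Bytes at offsets 8..9: D5 2E.
Big-endian: lowest address holds the most-significant byte.
The bytes are already most-significant first: 0xD52E.
Top bit is set, so as a signed 16-bit value this is 0xD52E − 2^16 = -10962.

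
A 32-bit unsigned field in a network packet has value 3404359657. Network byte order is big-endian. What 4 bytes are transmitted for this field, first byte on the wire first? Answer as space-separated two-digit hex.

3404359657 in hexadecimal, padded to 32 bits, is 0xCAEA67E9.
Split into bytes (most-significant first): CA EA 67 E9.
In big-endian order the high byte comes first in memory.
So the memory order matches the most-significant-first order: CA EA 67 E9.

CA EA 67 E9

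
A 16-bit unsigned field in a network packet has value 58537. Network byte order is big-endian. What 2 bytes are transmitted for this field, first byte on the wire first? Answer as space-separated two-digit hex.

E4 A9

58537 in hexadecimal, padded to 16 bits, is 0xE4A9.
Split into bytes (most-significant first): E4 A9.
Big-endian: lowest address holds the most-significant byte.
So the memory order matches the most-significant-first order: E4 A9.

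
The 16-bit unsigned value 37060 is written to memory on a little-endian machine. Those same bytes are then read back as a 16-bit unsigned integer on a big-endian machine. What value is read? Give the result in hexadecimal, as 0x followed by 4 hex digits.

0xC490

37060 in 16-bit hexadecimal is 0x90C4.
Stored little-endian, the bytes at ascending addresses are C4 90.
Read back as big-endian, the last byte is least significant, giving 0xC490.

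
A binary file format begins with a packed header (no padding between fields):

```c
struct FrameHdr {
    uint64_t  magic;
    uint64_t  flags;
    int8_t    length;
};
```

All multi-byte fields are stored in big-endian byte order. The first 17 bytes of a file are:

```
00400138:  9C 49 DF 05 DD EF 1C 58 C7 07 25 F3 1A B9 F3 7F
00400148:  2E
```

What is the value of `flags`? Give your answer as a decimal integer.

`flags` follows `magic` (8 bytes), so it starts at byte offset 8 and occupies 8 bytes.
Bytes at offsets 8..15: C7 07 25 F3 1A B9 F3 7F.
In big-endian order the high byte comes first in memory.
The bytes are already most-significant first: 0xC70725F31AB9F37F.
0xC70725F31AB9F37F = 14341473264440308607.

14341473264440308607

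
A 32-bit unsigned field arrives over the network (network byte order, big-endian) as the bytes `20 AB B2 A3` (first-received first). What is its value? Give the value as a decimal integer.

In big-endian order the high byte comes first in memory.
The bytes are already most-significant first: 0x20ABB2A3.
0x20ABB2A3 = 548123299.

548123299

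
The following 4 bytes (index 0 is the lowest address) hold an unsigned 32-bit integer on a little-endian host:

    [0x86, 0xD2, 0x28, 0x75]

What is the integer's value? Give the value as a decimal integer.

Little-endian: lowest address holds the least-significant byte.
Reassemble most-significant byte first: 75 28 D2 86 → 0x7528D286.
0x7528D286 = 1965609606.

1965609606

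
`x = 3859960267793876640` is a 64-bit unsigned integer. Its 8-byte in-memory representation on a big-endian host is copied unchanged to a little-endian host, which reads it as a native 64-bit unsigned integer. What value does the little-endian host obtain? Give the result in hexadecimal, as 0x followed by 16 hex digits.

3859960267793876640 in 64-bit hexadecimal is 0x35915569A0F9C6A0.
Stored big-endian, the bytes at ascending addresses are 35 91 55 69 A0 F9 C6 A0.
Read back as little-endian, the first byte is least significant, giving 0xA0C6F9A069559135.

0xA0C6F9A069559135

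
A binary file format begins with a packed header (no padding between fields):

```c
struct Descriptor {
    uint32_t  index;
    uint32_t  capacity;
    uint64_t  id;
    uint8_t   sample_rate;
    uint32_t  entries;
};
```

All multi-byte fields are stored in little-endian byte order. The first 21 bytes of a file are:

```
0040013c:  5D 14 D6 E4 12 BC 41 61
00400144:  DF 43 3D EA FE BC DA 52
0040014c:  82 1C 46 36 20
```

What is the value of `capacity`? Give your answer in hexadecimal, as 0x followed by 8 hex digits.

0x6141BC12

`capacity` follows `index` (4 bytes), so it starts at byte offset 4 and occupies 4 bytes.
Bytes at offsets 4..7: 12 BC 41 61.
In little-endian order the low byte comes first in memory.
Reassemble most-significant byte first: 61 41 BC 12 → 0x6141BC12.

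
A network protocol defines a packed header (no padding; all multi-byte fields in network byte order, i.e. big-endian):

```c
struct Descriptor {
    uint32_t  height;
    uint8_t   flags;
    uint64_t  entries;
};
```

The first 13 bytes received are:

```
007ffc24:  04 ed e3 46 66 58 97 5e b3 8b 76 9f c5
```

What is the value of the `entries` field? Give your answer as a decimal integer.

`entries` follows `height` (4 B), `flags` (1 B), so it starts at offset 4 + 1 = 5 and occupies 8 bytes.
Bytes at offsets 5..12: 58 97 5E B3 8B 76 9F C5.
In big-endian order the high byte comes first in memory.
The bytes are already most-significant first: 0x58975EB38B769FC5.
0x58975EB38B769FC5 = 6383675122052931525.

6383675122052931525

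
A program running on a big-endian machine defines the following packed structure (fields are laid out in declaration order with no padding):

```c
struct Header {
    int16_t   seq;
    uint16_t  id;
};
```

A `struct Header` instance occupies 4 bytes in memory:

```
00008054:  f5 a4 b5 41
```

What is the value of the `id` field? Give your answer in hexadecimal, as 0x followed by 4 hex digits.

0xB541

`id` follows `seq` (2 bytes), so it starts at byte offset 2 and occupies 2 bytes.
Bytes at offsets 2..3: B5 41.
Big-endian stores the most-significant byte at the lowest address.
The bytes are already most-significant first: 0xB541.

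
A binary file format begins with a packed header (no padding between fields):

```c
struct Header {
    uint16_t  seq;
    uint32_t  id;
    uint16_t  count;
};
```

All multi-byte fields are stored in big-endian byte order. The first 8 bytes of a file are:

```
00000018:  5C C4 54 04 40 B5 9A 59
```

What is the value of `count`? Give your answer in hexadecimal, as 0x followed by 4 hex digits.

0x9A59

`count` follows `seq` (2 B), `id` (4 B), so it starts at offset 2 + 4 = 6 and occupies 2 bytes.
Bytes at offsets 6..7: 9A 59.
Big-endian stores the most-significant byte at the lowest address.
The bytes are already most-significant first: 0x9A59.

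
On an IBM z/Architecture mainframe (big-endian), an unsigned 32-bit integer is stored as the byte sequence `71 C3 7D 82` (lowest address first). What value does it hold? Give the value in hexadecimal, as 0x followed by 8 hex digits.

0x71C37D82

In big-endian order the high byte comes first in memory.
The bytes are already most-significant first: 0x71C37D82.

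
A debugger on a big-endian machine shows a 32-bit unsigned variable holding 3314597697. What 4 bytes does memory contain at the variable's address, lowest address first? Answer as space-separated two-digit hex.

C5 90 BF 41

3314597697 in hexadecimal, padded to 32 bits, is 0xC590BF41.
Split into bytes (most-significant first): C5 90 BF 41.
Big-endian stores the most-significant byte at the lowest address.
So the memory order matches the most-significant-first order: C5 90 BF 41.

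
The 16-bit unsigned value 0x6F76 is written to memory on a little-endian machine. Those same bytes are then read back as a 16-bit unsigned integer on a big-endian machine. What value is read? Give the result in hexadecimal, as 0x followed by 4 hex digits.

0x766F

Stored little-endian, the bytes at ascending addresses are 76 6F.
Read back as big-endian, the last byte is least significant, giving 0x766F.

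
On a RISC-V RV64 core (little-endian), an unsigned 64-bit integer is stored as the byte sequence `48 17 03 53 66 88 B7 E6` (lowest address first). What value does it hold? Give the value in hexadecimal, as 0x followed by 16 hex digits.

0xE6B7886653031748

In little-endian order the low byte comes first in memory.
Reassemble most-significant byte first: E6 B7 88 66 53 03 17 48 → 0xE6B7886653031748.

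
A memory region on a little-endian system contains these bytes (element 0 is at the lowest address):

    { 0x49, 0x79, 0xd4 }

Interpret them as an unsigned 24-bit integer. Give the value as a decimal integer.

In little-endian order the low byte comes first in memory.
Reassemble most-significant byte first: D4 79 49 → 0xD47949.
0xD47949 = 13924681.

13924681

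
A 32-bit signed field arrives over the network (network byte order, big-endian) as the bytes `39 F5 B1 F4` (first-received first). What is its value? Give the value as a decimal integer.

972403188

Big-endian stores the most-significant byte at the lowest address.
The bytes are already most-significant first: 0x39F5B1F4.
0x39F5B1F4 = 972403188.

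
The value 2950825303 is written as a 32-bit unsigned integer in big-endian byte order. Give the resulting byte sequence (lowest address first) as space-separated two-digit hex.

AF E2 05 57

2950825303 in hexadecimal, padded to 32 bits, is 0xAFE20557.
Split into bytes (most-significant first): AF E2 05 57.
Big-endian stores the most-significant byte at the lowest address.
So the memory order matches the most-significant-first order: AF E2 05 57.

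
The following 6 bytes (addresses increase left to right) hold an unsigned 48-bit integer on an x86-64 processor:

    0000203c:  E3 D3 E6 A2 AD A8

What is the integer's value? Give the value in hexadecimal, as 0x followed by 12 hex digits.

In little-endian order the low byte comes first in memory.
Reassemble most-significant byte first: A8 AD A2 E6 D3 E3 → 0xA8ADA2E6D3E3.

0xA8ADA2E6D3E3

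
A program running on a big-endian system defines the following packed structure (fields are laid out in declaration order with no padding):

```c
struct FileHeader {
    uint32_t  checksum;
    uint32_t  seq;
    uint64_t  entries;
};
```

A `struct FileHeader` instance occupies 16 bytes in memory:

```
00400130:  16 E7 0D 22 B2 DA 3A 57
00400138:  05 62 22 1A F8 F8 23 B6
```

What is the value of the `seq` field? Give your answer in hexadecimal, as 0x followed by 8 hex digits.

0xB2DA3A57

`seq` follows `checksum` (4 bytes), so it starts at byte offset 4 and occupies 4 bytes.
Bytes at offsets 4..7: B2 DA 3A 57.
Big-endian stores the most-significant byte at the lowest address.
The bytes are already most-significant first: 0xB2DA3A57.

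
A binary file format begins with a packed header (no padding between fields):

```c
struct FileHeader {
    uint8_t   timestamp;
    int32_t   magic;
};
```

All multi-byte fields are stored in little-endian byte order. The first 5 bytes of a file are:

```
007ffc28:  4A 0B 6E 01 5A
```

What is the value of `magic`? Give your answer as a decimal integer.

1510043147

`magic` follows `timestamp` (1 byte), so it starts at byte offset 1 and occupies 4 bytes.
Bytes at offsets 1..4: 0B 6E 01 5A.
Little-endian: lowest address holds the least-significant byte.
Reassemble most-significant byte first: 5A 01 6E 0B → 0x5A016E0B.
0x5A016E0B = 1510043147.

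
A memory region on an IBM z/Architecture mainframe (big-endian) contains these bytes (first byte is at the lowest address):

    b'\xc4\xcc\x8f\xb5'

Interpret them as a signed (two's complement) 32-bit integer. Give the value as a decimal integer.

-993226827

Big-endian stores the most-significant byte at the lowest address.
The bytes are already most-significant first: 0xC4CC8FB5.
Top bit is set, so as a signed 32-bit value this is 0xC4CC8FB5 − 2^32 = -993226827.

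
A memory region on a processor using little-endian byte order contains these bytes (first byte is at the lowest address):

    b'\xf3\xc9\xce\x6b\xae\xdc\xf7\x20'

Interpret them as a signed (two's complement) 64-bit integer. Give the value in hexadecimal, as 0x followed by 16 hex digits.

Little-endian stores the least-significant byte at the lowest address.
Reassemble most-significant byte first: 20 F7 DC AE 6B CE C9 F3 → 0x20F7DCAE6BCEC9F3.

0x20F7DCAE6BCEC9F3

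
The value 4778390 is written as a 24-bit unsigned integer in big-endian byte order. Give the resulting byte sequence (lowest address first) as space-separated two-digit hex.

4778390 in hexadecimal, padded to 24 bits, is 0x48E996.
Split into bytes (most-significant first): 48 E9 96.
Big-endian: lowest address holds the most-significant byte.
So the memory order matches the most-significant-first order: 48 E9 96.

48 E9 96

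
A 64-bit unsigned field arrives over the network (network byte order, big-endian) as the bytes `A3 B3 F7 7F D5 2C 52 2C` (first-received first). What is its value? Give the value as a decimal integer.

Big-endian: lowest address holds the most-significant byte.
The bytes are already most-significant first: 0xA3B3F77FD52C522C.
0xA3B3F77FD52C522C = 11796043977422819884.

11796043977422819884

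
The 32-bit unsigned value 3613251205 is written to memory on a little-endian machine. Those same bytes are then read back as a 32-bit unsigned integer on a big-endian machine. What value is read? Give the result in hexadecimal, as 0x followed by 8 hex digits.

0x85D65DD7

3613251205 in 32-bit hexadecimal is 0xD75DD685.
Stored little-endian, the bytes at ascending addresses are 85 D6 5D D7.
Read back as big-endian, the last byte is least significant, giving 0x85D65DD7.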